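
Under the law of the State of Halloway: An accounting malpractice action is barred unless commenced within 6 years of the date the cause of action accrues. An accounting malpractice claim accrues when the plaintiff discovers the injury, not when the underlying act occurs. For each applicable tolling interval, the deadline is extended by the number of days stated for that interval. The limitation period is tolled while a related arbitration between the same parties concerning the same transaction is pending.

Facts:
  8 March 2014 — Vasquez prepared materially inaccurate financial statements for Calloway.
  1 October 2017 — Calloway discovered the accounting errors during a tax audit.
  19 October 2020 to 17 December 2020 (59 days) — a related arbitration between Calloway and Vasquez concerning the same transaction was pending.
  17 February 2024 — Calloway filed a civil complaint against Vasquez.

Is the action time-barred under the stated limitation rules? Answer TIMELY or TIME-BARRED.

TIME-BARRED

Accrual is tied to discovery, so the period began on 1 October 2017 rather than on 8 March 2014 when the act occurred.
6 years from 1 October 2017 is 1 October 2023.
Because the pending related arbitration ran from 19 October 2020 to 17 December 2020, the deadline is extended by 59 days to 29 November 2023.
The 17 February 2024 filing falls after the 29 November 2023 deadline; the claim is time-barred.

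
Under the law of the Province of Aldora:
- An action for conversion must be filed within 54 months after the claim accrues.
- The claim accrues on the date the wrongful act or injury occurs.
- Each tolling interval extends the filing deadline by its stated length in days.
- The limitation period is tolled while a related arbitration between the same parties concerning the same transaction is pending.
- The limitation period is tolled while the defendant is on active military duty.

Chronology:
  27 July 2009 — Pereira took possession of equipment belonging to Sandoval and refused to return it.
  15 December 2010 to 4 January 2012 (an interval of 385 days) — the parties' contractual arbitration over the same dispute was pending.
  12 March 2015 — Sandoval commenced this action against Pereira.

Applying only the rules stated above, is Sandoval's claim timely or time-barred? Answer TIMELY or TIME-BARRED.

The claim accrued on 27 July 2009, the date of the act.
The untolled deadline — 54 months after 27 July 2009 — is 27 January 2014.
Because the pending related arbitration ran from 15 December 2010 to 4 January 2012, the deadline is extended by 385 days to 16 February 2015.
Sandoval filed on 12 March 2015, after the 16 February 2015 deadline, so the action is time-barred.

TIME-BARRED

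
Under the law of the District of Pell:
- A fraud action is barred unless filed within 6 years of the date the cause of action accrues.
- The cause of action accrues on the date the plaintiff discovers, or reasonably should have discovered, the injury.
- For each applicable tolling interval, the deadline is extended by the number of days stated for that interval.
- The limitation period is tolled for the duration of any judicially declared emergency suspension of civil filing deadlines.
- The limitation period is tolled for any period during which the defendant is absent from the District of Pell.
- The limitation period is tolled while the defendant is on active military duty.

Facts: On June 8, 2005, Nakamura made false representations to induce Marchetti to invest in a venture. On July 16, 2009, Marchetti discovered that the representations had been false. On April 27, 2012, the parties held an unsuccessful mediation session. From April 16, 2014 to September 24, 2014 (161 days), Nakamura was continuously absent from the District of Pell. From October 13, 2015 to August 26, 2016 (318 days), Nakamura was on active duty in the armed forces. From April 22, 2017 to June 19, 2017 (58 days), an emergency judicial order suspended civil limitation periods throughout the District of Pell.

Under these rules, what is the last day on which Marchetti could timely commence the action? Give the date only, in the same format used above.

Under the discovery rule, the claim accrued on July 16, 2009, when Marchetti discovered the injury — not on the June 8, 2005 date of the underlying act.
The untolled deadline — 6 years after July 16, 2009 — is July 16, 2015.
The period was tolled for 161 days by the defendant's absence from the jurisdiction (April 16, 2014 to September 24, 2014), pushing the deadline to December 24, 2015.
The defendant's active military service from October 13, 2015 to August 26, 2016 tolled the period for 318 days, extending the deadline to November 6, 2016.
The emergency suspension of filing deadlines from April 22, 2017 to June 19, 2017 began after the period had already run on November 6, 2016, so it has no tolling effect.
The other events in the timeline have no effect on the limitation period under the stated rules.

November 6, 2016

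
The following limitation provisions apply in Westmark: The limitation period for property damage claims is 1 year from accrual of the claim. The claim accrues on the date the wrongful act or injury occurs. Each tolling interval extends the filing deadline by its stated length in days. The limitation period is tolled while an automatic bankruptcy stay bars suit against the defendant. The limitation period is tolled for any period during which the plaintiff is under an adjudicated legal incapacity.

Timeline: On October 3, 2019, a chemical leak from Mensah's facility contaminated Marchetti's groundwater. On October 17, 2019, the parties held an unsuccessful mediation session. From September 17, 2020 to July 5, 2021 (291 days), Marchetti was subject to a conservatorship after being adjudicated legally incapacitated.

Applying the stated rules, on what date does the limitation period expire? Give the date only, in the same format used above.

The limitation period began to run on October 3, 2019.
1 year from October 3, 2019 is October 3, 2020.
Because the plaintiff's legal incapacity ran from September 17, 2020 to July 5, 2021, the deadline is extended by 291 days to July 21, 2021.
None of the other events listed affects the running of the period under the stated rules.

July 21, 2021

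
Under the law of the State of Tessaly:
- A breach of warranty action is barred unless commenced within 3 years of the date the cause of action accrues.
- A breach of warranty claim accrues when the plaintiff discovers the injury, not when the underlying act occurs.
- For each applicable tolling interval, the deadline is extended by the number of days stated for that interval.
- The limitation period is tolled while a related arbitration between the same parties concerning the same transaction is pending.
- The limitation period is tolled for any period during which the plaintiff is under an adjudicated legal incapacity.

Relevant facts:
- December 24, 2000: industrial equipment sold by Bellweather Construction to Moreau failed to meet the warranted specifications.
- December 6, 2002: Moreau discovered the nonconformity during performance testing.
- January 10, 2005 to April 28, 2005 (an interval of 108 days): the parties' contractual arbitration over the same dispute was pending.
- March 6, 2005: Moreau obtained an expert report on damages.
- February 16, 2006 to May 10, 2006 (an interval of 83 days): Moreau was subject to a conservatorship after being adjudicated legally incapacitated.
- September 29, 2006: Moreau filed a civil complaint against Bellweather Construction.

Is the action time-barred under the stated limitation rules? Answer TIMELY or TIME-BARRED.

TIME-BARRED

Accrual is tied to discovery, so the period began on December 6, 2002 rather than on December 24, 2000 when the act occurred.
3 years from December 6, 2002 is December 6, 2005.
Because the pending related arbitration ran from January 10, 2005 to April 28, 2005, the deadline is extended by 108 days to March 24, 2006.
The period was tolled for 83 days by the plaintiff's legal incapacity (February 16, 2006 to May 10, 2006), pushing the deadline to June 15, 2006.
Nothing else in the chronology tolls or restarts the period.
Moreau filed on September 29, 2006, after the June 15, 2006 deadline, so the action is time-barred.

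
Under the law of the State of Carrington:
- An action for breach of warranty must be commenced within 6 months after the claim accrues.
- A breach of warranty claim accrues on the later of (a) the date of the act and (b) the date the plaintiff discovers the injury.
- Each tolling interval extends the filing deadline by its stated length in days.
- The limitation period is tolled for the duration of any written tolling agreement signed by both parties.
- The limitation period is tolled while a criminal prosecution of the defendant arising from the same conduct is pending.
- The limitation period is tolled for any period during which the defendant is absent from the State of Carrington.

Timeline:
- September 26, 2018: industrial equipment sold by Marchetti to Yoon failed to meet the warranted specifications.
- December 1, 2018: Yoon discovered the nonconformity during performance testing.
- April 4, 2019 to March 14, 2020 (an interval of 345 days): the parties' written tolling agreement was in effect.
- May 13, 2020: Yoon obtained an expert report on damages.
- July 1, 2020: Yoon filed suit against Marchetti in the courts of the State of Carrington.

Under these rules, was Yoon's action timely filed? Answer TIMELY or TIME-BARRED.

TIME-BARRED

The claim accrued on December 1, 2018 — the later of the September 26, 2018 act and the December 1, 2018 discovery.
Adding the 6 months base period to December 1, 2018 gives a deadline of June 1, 2019, before any tolling.
Because the written tolling agreement ran from April 4, 2019 to March 14, 2020, the deadline is extended by 345 days to May 11, 2020.
The other events in the timeline have no effect on the limitation period under the stated rules.
Yoon filed on July 1, 2020, after the May 11, 2020 deadline, so the action is time-barred.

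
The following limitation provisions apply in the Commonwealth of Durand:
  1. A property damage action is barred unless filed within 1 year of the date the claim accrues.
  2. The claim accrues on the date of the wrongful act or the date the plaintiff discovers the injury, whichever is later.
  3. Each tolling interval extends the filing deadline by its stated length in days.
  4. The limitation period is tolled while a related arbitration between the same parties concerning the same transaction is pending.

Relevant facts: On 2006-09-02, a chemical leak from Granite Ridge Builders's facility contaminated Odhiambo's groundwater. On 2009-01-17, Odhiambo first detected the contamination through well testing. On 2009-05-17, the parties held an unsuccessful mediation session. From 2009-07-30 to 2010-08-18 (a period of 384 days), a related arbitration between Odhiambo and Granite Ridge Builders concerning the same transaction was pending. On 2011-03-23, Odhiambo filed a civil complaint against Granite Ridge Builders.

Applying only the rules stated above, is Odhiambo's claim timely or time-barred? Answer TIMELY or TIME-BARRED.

Taking the later of the act (2006-09-02) and discovery (2009-01-17), the claim accrued on 2009-01-17.
The untolled deadline — 1 year after 2009-01-17 — is 2010-01-17.
The period was tolled for 384 days by the pending related arbitration (2009-07-30 to 2010-08-18), pushing the deadline to 2011-02-05.
None of the other events listed affects the running of the period under the stated rules.
Filing on 2011-03-23 missed the 2011-02-05 deadline — the action is time-barred.

TIME-BARRED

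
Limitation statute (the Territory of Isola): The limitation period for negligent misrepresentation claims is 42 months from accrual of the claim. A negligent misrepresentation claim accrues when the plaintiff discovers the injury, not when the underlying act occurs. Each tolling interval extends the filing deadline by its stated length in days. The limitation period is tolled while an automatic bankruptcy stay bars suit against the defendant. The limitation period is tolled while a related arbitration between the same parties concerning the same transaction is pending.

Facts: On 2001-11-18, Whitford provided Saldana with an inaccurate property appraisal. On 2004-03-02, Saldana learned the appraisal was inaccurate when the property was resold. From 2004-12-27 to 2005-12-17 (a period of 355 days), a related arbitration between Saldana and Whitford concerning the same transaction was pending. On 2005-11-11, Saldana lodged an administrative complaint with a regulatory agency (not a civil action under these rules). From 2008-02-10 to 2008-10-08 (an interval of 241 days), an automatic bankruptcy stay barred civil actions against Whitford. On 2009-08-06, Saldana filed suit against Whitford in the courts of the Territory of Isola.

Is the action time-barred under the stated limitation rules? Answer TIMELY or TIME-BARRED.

The claim did not accrue until Saldana discovered the injury on 2004-03-02; the 2001-11-18 act date does not start the clock under the stated rule.
Adding the 42 months base period to 2004-03-02 gives a deadline of 2007-09-02, before any tolling.
The period was tolled for 355 days by the pending related arbitration (2004-12-27 to 2005-12-17), pushing the deadline to 2008-08-22.
The period was tolled for 241 days by the automatic bankruptcy stay (2008-02-10 to 2008-10-08), pushing the deadline to 2009-04-20.
None of the other events listed affects the running of the period under the stated rules.
Saldana filed on 2009-08-06, after the 2009-04-20 deadline, so the action is time-barred.

TIME-BARRED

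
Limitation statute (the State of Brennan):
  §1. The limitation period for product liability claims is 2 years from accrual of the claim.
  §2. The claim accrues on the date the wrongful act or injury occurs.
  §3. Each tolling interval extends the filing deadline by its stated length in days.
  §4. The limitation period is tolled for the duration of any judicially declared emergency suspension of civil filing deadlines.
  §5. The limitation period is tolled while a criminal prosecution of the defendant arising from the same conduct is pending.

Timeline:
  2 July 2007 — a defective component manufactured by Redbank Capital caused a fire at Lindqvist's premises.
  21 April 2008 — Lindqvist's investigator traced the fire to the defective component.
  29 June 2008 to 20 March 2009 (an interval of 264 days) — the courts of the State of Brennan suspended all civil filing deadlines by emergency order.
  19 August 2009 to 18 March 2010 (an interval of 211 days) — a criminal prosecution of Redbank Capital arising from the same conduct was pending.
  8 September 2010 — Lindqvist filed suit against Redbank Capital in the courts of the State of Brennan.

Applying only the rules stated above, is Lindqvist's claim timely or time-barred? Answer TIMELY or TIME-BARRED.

Because the rule ties accrual to occurrence, the claim accrued on 2 July 2007, not on the 21 April 2008 discovery date.
Adding the 2 years base period to 2 July 2007 gives a deadline of 2 July 2009, before any tolling.
The emergency suspension of filing deadlines from 29 June 2008 to 20 March 2009 tolled the period for 264 days, extending the deadline to 23 March 2010.
Because the pending criminal prosecution ran from 19 August 2009 to 18 March 2010, the deadline is extended by 211 days to 20 October 2010.
Lindqvist filed on 8 September 2010, before the 20 October 2010 deadline, so the action is timely.

TIMELY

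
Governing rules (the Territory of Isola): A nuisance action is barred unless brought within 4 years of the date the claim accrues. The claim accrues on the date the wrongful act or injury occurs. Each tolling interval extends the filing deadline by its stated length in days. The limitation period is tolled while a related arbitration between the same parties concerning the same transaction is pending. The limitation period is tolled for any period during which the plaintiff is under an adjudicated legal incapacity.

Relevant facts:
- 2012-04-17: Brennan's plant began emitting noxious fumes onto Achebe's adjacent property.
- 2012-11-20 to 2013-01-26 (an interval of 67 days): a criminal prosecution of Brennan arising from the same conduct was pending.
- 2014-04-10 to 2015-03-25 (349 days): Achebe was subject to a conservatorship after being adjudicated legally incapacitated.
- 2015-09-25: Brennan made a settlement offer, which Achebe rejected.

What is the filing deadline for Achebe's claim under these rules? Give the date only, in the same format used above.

The claim accrued on 2012-04-17, when the wrongful act occurred.
4 years from 2012-04-17 is 2016-04-17.
The period was tolled for 349 days by the plaintiff's legal incapacity (2014-04-10 to 2015-03-25), pushing the deadline to 2017-04-01.
No stated provision tolls the period for a criminal prosecution, so the interval from 2012-11-20 to 2013-01-26 has no effect on the deadline.
The other events in the timeline have no effect on the limitation period under the stated rules.

2017-04-01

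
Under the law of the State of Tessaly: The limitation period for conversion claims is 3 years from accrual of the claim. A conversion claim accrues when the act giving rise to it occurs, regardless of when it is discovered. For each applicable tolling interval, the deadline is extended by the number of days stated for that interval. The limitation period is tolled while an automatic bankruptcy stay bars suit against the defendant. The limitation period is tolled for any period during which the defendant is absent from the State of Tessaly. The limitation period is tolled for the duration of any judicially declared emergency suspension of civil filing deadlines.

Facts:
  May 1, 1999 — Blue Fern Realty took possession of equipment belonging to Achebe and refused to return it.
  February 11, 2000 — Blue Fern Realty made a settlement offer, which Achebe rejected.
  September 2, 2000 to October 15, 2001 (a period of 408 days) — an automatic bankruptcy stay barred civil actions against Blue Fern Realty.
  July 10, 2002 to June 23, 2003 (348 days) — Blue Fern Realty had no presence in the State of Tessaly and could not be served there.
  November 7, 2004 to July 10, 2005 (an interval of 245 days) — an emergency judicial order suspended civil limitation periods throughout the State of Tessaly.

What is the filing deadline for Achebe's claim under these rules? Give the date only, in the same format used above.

May 26, 2004

The limitation period began to run on May 1, 1999.
3 years from May 1, 1999 is May 1, 2002.
The automatic bankruptcy stay from September 2, 2000 to October 15, 2001 tolled the period for 408 days, extending the deadline to June 13, 2003.
The period was tolled for 348 days by the defendant's absence from the jurisdiction (July 10, 2002 to June 23, 2003), pushing the deadline to May 26, 2004.
The emergency suspension of filing deadlines starting November 7, 2004 came too late — the period had run on May 26, 2004 — and so does not extend the deadline.
The other events in the timeline have no effect on the limitation period under the stated rules.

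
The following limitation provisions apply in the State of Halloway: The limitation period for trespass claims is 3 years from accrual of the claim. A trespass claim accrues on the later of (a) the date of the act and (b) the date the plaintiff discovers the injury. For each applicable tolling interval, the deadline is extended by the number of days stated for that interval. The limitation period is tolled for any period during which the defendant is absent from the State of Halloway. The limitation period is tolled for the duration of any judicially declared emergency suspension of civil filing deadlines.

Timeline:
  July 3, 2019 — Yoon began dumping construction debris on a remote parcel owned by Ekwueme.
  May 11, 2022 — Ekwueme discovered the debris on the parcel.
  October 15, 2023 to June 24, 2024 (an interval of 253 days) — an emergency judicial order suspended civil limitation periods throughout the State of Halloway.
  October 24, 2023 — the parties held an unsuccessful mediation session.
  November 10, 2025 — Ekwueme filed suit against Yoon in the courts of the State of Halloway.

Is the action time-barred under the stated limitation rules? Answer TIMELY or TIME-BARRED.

Because discovery on May 11, 2022 post-dates the July 3, 2019 act, accrual under the later-of rule falls on May 11, 2022.
Adding the 3 years base period to May 11, 2022 gives a deadline of May 11, 2025, before any tolling.
Because the emergency suspension of filing deadlines ran from October 15, 2023 to June 24, 2024, the deadline is extended by 253 days to January 19, 2026.
None of the other events listed affects the running of the period under the stated rules.
Filing on November 10, 2025 beat the January 19, 2026 deadline — the action is timely.

TIMELY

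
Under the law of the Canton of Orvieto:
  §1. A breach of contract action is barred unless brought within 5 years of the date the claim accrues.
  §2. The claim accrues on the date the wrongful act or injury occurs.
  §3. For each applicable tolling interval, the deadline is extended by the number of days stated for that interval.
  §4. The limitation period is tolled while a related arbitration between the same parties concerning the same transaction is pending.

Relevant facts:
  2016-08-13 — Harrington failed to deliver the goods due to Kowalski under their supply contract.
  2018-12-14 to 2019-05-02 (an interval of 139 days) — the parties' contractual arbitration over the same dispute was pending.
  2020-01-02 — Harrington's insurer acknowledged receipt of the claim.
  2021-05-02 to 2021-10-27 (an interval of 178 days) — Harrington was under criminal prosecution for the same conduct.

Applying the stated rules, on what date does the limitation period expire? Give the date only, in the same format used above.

2021-12-30

The claim accrued on 2016-08-13, the date of the act.
5 years from 2016-08-13 is 2021-08-13.
The period was tolled for 139 days by the pending related arbitration (2018-12-14 to 2019-05-02), pushing the deadline to 2021-12-30.
No stated provision tolls the period for a criminal prosecution, so the interval from 2021-05-02 to 2021-10-27 has no effect on the deadline.
None of the other events listed affects the running of the period under the stated rules.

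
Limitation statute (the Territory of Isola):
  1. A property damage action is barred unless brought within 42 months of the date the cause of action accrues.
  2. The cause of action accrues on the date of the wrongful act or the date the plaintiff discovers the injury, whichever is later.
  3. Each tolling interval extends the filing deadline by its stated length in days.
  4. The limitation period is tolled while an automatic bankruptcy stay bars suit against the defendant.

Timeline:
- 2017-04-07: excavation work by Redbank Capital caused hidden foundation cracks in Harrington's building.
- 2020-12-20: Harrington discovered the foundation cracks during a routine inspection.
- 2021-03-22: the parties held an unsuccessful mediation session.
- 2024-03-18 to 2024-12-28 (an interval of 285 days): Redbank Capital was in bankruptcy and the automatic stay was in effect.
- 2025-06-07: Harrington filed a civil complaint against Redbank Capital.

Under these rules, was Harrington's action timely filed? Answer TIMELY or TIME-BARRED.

TIME-BARRED

The claim accrued on 2020-12-20 — the later of the 2017-04-07 act and the 2020-12-20 discovery.
The untolled deadline — 42 months after 2020-12-20 — is 2024-06-20.
Because the automatic bankruptcy stay ran from 2024-03-18 to 2024-12-28, the deadline is extended by 285 days to 2025-04-01.
The other events in the timeline have no effect on the limitation period under the stated rules.
The 2025-06-07 filing falls after the 2025-04-01 deadline; the claim is time-barred.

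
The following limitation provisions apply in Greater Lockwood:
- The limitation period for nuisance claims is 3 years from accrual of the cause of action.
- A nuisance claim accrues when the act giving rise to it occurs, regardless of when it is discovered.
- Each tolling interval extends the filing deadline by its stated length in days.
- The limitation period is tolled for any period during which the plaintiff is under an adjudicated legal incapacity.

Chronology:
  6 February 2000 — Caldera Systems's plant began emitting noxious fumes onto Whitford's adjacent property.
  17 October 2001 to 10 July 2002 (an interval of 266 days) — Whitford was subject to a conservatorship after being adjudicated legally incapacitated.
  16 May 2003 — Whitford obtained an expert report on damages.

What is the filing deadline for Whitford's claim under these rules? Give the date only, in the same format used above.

The cause of action accrued on 6 February 2000, the date of the act.
The untolled deadline — 3 years after 6 February 2000 — is 6 February 2003.
The plaintiff's legal incapacity from 17 October 2001 to 10 July 2002 tolled the period for 266 days, extending the deadline to 30 October 2003.
Nothing else in the chronology tolls or restarts the period.

30 October 2003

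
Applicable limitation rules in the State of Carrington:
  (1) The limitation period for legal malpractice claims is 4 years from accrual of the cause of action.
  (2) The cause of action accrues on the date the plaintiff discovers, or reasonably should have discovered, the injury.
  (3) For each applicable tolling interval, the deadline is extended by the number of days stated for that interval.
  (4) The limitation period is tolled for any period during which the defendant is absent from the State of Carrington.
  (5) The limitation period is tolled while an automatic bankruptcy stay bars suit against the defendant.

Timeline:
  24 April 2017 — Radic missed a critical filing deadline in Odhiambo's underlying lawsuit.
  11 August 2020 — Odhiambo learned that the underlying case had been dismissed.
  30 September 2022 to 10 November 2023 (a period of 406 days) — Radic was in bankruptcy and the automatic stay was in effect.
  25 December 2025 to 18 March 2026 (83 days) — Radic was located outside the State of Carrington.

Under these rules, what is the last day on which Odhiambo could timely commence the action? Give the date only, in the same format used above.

21 September 2025

Under the discovery rule, the claim accrued on 11 August 2020, when Odhiambo discovered the injury — not on the 24 April 2017 date of the underlying act.
The untolled deadline — 4 years after 11 August 2020 — is 11 August 2024.
The period was tolled for 406 days by the automatic bankruptcy stay (30 September 2022 to 10 November 2023), pushing the deadline to 21 September 2025.
The defendant's absence from the jurisdiction starting 25 December 2025 came too late — the period had run on 21 September 2025 — and so does not extend the deadline.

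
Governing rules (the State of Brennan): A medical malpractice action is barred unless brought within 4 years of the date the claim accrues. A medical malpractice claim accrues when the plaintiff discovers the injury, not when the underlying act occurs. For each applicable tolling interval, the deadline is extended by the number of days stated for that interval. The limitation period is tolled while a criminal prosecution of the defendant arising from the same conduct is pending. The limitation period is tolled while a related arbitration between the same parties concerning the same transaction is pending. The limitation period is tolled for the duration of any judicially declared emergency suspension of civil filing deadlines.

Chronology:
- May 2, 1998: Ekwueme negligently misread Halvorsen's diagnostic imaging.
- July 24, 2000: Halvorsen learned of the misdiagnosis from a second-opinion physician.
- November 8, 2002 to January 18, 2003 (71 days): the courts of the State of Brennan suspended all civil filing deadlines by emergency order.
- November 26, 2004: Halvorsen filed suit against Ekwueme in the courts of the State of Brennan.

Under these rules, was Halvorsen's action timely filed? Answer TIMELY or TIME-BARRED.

Under the discovery rule, the claim accrued on July 24, 2000, when Halvorsen discovered the injury — not on the May 2, 1998 date of the underlying act.
4 years from July 24, 2000 is July 24, 2004.
The emergency suspension of filing deadlines from November 8, 2002 to January 18, 2003 tolled the period for 71 days, extending the deadline to October 3, 2004.
Halvorsen filed on November 26, 2004, after the October 3, 2004 deadline, so the action is time-barred.

TIME-BARRED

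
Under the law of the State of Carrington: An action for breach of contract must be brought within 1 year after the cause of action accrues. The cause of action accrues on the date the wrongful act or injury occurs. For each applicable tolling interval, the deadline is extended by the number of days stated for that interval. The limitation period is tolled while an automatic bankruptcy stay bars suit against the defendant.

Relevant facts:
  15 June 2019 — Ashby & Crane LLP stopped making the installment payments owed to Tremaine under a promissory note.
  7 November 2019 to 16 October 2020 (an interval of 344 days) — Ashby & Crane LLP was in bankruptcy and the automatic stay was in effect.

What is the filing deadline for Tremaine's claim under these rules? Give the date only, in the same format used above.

The limitation period began to run on 15 June 2019.
1 year from 15 June 2019 is 15 June 2020.
The automatic bankruptcy stay from 7 November 2019 to 16 October 2020 tolled the period for 344 days, extending the deadline to 25 May 2021.

25 May 2021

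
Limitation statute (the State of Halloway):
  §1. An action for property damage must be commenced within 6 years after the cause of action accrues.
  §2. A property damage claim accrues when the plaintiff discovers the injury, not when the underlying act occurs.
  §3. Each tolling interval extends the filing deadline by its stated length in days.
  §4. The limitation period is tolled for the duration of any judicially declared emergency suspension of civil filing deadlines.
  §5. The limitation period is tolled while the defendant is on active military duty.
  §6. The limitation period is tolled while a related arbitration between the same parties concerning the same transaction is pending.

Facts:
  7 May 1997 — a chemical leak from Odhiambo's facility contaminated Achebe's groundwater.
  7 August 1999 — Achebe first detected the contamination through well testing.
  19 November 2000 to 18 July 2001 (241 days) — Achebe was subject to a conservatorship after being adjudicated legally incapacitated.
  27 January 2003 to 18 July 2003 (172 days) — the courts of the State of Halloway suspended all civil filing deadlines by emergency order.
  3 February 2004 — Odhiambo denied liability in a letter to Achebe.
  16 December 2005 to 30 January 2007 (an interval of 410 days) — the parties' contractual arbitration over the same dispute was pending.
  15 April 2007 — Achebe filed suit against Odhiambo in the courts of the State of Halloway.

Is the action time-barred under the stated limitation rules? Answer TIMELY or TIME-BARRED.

The claim did not accrue until Achebe discovered the injury on 7 August 1999; the 7 May 1997 act date does not start the clock under the stated rule.
The untolled deadline — 6 years after 7 August 1999 — is 7 August 2005.
The period was tolled for 172 days by the emergency suspension of filing deadlines (27 January 2003 to 18 July 2003), pushing the deadline to 26 January 2006.
Because the pending related arbitration ran from 16 December 2005 to 30 January 2007, the deadline is extended by 410 days to 12 March 2007.
Although the plaintiff's incapacity ran from 19 November 2000 to 18 July 2001, the stated rules do not make that a tolling event, so it is disregarded.
Nothing else in the chronology tolls or restarts the period.
Achebe filed on 15 April 2007, after the 12 March 2007 deadline, so the action is time-barred.

TIME-BARRED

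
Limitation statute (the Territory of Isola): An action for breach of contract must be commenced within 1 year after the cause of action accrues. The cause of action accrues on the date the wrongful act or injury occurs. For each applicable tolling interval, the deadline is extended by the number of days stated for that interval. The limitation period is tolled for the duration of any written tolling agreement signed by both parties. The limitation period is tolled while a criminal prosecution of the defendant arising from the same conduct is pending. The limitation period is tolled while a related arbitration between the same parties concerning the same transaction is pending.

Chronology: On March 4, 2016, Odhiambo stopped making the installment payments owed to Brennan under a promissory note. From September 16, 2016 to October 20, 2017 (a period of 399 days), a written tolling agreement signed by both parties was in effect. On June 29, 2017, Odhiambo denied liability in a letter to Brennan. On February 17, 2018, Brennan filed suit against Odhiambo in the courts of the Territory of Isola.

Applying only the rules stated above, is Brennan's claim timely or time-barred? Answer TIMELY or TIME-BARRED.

The limitation period began to run on March 4, 2016.
Adding the 1 year base period to March 4, 2016 gives a deadline of March 4, 2017, before any tolling.
The written tolling agreement from September 16, 2016 to October 20, 2017 tolled the period for 399 days, extending the deadline to April 7, 2018.
None of the other events listed affects the running of the period under the stated rules.
The February 17, 2018 filing precedes the April 7, 2018 deadline; the claim is timely.

TIMELY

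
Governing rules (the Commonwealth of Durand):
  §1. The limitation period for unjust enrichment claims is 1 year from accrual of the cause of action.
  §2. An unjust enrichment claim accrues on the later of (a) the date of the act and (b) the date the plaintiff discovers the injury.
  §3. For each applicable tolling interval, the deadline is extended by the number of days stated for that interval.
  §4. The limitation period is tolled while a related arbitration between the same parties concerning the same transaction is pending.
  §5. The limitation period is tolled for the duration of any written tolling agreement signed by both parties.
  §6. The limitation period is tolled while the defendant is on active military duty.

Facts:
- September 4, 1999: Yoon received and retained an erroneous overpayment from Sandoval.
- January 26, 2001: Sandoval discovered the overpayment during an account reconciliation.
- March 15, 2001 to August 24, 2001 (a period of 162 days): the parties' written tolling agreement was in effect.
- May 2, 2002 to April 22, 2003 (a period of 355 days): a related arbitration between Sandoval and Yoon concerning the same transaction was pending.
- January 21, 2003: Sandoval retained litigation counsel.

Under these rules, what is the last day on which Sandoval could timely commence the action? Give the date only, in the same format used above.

June 27, 2003

Because discovery on January 26, 2001 post-dates the September 4, 1999 act, accrual under the later-of rule falls on January 26, 2001.
The untolled deadline — 1 year after January 26, 2001 — is January 26, 2002.
The period was tolled for 162 days by the written tolling agreement (March 15, 2001 to August 24, 2001), pushing the deadline to July 7, 2002.
The period was tolled for 355 days by the pending related arbitration (May 2, 2002 to April 22, 2003), pushing the deadline to June 27, 2003.
The other events in the timeline have no effect on the limitation period under the stated rules.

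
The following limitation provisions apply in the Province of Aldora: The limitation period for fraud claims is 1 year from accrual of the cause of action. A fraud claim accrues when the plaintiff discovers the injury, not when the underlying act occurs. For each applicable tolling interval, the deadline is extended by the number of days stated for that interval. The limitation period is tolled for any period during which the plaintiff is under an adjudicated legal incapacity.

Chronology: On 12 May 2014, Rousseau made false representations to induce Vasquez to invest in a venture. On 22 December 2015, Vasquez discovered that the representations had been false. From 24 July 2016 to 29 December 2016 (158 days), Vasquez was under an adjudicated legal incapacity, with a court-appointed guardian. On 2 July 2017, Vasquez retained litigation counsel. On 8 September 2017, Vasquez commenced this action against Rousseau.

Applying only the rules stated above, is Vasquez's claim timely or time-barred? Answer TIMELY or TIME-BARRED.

The claim did not accrue until Vasquez discovered the injury on 22 December 2015; the 12 May 2014 act date does not start the clock under the stated rule.
The untolled deadline — 1 year after 22 December 2015 — is 22 December 2016.
The period was tolled for 158 days by the plaintiff's legal incapacity (24 July 2016 to 29 December 2016), pushing the deadline to 29 May 2017.
The other events in the timeline have no effect on the limitation period under the stated rules.
Filing on 8 September 2017 missed the 29 May 2017 deadline — the action is time-barred.

TIME-BARRED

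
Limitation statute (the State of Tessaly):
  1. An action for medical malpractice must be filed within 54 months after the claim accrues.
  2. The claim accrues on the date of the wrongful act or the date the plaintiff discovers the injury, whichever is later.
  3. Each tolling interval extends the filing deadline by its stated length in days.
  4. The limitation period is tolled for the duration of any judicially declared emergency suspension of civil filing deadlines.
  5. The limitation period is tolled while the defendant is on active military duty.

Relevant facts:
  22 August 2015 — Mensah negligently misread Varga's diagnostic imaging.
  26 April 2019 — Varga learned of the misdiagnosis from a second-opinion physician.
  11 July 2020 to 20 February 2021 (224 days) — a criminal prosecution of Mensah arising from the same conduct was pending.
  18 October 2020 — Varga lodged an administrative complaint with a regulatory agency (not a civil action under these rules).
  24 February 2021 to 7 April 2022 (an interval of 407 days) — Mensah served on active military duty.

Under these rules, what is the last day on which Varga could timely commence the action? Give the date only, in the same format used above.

Because discovery on 26 April 2019 post-dates the 22 August 2015 act, accrual under the later-of rule falls on 26 April 2019.
54 months from 26 April 2019 is 26 October 2023.
The defendant's active military service from 24 February 2021 to 7 April 2022 tolled the period for 407 days, extending the deadline to 6 December 2024.
Although a criminal prosecution ran from 11 July 2020 to 20 February 2021, the stated rules do not make that a tolling event, so it is disregarded.
The other events in the timeline have no effect on the limitation period under the stated rules.

6 December 2024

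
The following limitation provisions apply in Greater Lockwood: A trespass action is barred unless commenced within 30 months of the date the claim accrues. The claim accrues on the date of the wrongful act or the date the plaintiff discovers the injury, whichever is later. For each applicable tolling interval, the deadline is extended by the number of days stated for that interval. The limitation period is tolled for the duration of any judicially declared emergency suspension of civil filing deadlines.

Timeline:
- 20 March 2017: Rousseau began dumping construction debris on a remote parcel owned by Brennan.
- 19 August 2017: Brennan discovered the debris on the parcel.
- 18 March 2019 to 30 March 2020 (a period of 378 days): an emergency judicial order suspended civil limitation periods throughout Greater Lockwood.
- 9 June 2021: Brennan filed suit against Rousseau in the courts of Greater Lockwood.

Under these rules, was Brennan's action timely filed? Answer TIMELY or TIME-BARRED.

The claim accrued on 19 August 2017 — the later of the 20 March 2017 act and the 19 August 2017 discovery.
30 months from 19 August 2017 is 19 February 2020.
The emergency suspension of filing deadlines from 18 March 2019 to 30 March 2020 tolled the period for 378 days, extending the deadline to 3 March 2021.
Brennan filed on 9 June 2021, after the 3 March 2021 deadline, so the action is time-barred.

TIME-BARRED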